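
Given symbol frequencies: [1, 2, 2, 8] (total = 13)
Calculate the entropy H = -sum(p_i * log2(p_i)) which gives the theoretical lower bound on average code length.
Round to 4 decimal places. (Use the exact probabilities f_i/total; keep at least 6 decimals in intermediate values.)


Per-symbol terms -p_i * log2(p_i) with p_i = f_i/13:
  p = 1/13 = 0.076923: log2(p) = -3.700440, -p*log2(p) = 0.284649
  p = 2/13 = 0.153846: log2(p) = -2.700440, -p*log2(p) = 0.415452
  p = 2/13 = 0.153846: log2(p) = -2.700440, -p*log2(p) = 0.415452
  p = 8/13 = 0.615385: log2(p) = -0.700440, -p*log2(p) = 0.431040
H = 0.284649 + 0.415452 + 0.415452 + 0.431040 = 1.546593

H = 1.5466 bits/symbol


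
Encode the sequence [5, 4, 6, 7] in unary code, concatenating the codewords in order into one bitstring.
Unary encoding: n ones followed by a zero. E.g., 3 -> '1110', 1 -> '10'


Encode each number as n ones followed by a terminating 0:
  5 -> 111110 (6 bits)
  4 -> 11110 (5 bits)
  6 -> 1111110 (7 bits)
  7 -> 11111110 (8 bits)
Total length = 6 + 5 + 7 + 8 = 26 bits.

Unary([5, 4, 6, 7]) = 11111011110111111011111110 (26 bits)


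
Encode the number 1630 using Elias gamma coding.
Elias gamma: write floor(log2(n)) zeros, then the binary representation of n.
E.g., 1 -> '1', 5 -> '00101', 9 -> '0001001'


num_bits = floor(log2(1630)) + 1 = 11
leading_zeros = num_bits - 1 = 10
binary(1630) = 11001011110

Elias gamma(1630) = '0000000000' + '11001011110' = 000000000011001011110 (21 bits)


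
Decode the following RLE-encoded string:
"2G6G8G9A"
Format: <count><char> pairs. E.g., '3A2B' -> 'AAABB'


Expanding each <count><char> pair:
  2G -> 'GG'
  6G -> 'GGGGGG'
  8G -> 'GGGGGGGG'
  9A -> 'AAAAAAAAA'

Decoded = GGGGGGGGGGGGGGGGAAAAAAAAA


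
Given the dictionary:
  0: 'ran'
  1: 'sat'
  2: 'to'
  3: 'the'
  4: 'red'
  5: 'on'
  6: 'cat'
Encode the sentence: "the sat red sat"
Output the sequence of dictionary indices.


Look up each word in the dictionary:
  'the' -> 3
  'sat' -> 1
  'red' -> 4
  'sat' -> 1

Encoded: [3, 1, 4, 1]


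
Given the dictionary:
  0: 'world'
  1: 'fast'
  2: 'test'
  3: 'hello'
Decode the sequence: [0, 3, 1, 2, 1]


Look up each index in the dictionary:
  0 -> 'world'
  3 -> 'hello'
  1 -> 'fast'
  2 -> 'test'
  1 -> 'fast'

Decoded: "world hello fast test fast"


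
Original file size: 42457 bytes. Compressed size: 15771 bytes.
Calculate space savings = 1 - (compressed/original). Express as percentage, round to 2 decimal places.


ratio = compressed/original = 15771/42457 = 0.371458
savings = 1 - ratio = 1 - 0.371458 = 0.628542
as a percentage: 0.628542 * 100 = 62.85%

Space savings = 1 - 15771/42457 = 62.85%


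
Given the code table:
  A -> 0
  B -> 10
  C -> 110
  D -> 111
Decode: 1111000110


Decoding:
111 -> D
10 -> B
0 -> A
0 -> A
110 -> C


Result: DBAAC


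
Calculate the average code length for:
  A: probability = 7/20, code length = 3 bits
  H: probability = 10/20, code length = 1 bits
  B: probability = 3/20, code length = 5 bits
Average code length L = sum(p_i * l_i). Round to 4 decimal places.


Weighted contributions p_i * l_i:
  A: (7/20) * 3 = 21/20
  H: (10/20) * 1 = 10/20
  B: (3/20) * 5 = 15/20
Sum = (21 + 10 + 15)/20 = 46/20

L = 46/20 = 2.3000 bits/symbol


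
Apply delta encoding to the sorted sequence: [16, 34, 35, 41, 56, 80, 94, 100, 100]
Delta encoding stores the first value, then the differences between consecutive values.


First value: 16
Deltas:
  34 - 16 = 18
  35 - 34 = 1
  41 - 35 = 6
  56 - 41 = 15
  80 - 56 = 24
  94 - 80 = 14
  100 - 94 = 6
  100 - 100 = 0


Delta encoded: [16, 18, 1, 6, 15, 24, 14, 6, 0]


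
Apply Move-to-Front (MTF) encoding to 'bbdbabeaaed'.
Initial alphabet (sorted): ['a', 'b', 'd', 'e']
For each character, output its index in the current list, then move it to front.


MTF encoding:
'b': index 1 in ['a', 'b', 'd', 'e'] -> ['b', 'a', 'd', 'e']
'b': index 0 in ['b', 'a', 'd', 'e'] -> ['b', 'a', 'd', 'e']
'd': index 2 in ['b', 'a', 'd', 'e'] -> ['d', 'b', 'a', 'e']
'b': index 1 in ['d', 'b', 'a', 'e'] -> ['b', 'd', 'a', 'e']
'a': index 2 in ['b', 'd', 'a', 'e'] -> ['a', 'b', 'd', 'e']
'b': index 1 in ['a', 'b', 'd', 'e'] -> ['b', 'a', 'd', 'e']
'e': index 3 in ['b', 'a', 'd', 'e'] -> ['e', 'b', 'a', 'd']
'a': index 2 in ['e', 'b', 'a', 'd'] -> ['a', 'e', 'b', 'd']
'a': index 0 in ['a', 'e', 'b', 'd'] -> ['a', 'e', 'b', 'd']
'e': index 1 in ['a', 'e', 'b', 'd'] -> ['e', 'a', 'b', 'd']
'd': index 3 in ['e', 'a', 'b', 'd'] -> ['d', 'e', 'a', 'b']


Output: [1, 0, 2, 1, 2, 1, 3, 2, 0, 1, 3]


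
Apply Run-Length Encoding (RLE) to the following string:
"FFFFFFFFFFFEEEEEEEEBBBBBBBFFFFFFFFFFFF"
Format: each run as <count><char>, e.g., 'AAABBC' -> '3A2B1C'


Scanning runs left to right:
  i=0: run of 'F' x 11 -> '11F'
  i=11: run of 'E' x 8 -> '8E'
  i=19: run of 'B' x 7 -> '7B'
  i=26: run of 'F' x 12 -> '12F'

RLE = 11F8E7B12F


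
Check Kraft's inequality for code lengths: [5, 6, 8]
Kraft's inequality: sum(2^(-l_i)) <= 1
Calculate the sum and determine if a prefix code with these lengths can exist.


Sum = 2^(-5) + 2^(-6) + 2^(-8)
    = 0.03125 + 0.015625 + 0.00390625
    = 13/256 = 0.05078125
Since 0.05078125 <= 1, Kraft's inequality IS satisfied.
A prefix code with these lengths CAN exist.

Kraft sum = 0.05078125. Satisfied.


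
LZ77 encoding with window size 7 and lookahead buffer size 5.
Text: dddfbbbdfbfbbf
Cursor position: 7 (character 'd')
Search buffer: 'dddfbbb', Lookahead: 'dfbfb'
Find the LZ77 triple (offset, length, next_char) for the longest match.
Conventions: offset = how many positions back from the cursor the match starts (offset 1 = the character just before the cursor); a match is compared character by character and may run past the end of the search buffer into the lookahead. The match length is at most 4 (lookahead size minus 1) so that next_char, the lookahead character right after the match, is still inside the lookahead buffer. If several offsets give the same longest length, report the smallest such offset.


Try each offset into the search buffer:
  offset=1 (pos 6, char 'b'): match length 0
  offset=2 (pos 5, char 'b'): match length 0
  offset=3 (pos 4, char 'b'): match length 0
  offset=4 (pos 3, char 'f'): match length 0
  offset=5 (pos 2, char 'd'): match length 3
  offset=6 (pos 1, char 'd'): match length 1
  offset=7 (pos 0, char 'd'): match length 1
Longest match has length 3 at offset 5.
next_char = character at position 7 + 3 = 10 -> 'f'

Best match: offset=5, length=3 (matching 'dfb' starting at position 2)
LZ77 triple: (5, 3, 'f')


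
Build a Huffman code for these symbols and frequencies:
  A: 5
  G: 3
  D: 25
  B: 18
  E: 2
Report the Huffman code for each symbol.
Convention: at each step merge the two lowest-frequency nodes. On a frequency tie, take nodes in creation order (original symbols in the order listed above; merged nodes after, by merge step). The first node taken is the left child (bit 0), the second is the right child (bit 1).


Huffman tree construction:
Step 1: Merge E(2) + G(3) = 5
Step 2: Merge A(5) + (E+G)(5) = 10
Step 3: Merge (A+(E+G))(10) + B(18) = 28
Step 4: Merge D(25) + ((A+(E+G))+B)(28) = 53
Read each symbol's code off the tree from the root (left child = 0, right child = 1).

Codes:
  A: 100 (length 3)
  G: 1011 (length 4)
  D: 0 (length 1)
  B: 11 (length 2)
  E: 1010 (length 4)
Average code length: 96/53 = 1.8113 bits/symbol


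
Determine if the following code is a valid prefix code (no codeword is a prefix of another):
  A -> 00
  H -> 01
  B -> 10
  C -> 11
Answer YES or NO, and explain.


Checking each pair (does one codeword prefix another?):
  A='00' vs H='01': no prefix
  A='00' vs B='10': no prefix
  A='00' vs C='11': no prefix
  H='01' vs A='00': no prefix
  H='01' vs B='10': no prefix
  H='01' vs C='11': no prefix
  B='10' vs A='00': no prefix
  B='10' vs H='01': no prefix
  B='10' vs C='11': no prefix
  C='11' vs A='00': no prefix
  C='11' vs H='01': no prefix
  C='11' vs B='10': no prefix
No violation found over all pairs.

YES -- this is a valid prefix code. No codeword is a prefix of any other codeword.


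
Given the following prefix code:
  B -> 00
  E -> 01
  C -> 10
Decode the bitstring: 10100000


Decoding step by step:
Bits 10 -> C
Bits 10 -> C
Bits 00 -> B
Bits 00 -> B


Decoded message: CCBB


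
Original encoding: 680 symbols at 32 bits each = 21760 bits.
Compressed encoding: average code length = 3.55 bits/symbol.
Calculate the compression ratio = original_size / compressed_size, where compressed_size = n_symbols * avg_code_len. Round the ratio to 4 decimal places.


original_size = n_symbols * orig_bits = 680 * 32 = 21760 bits
compressed_size = n_symbols * avg_code_len = 680 * 3.55 = 2414.0 bits
ratio = original_size / compressed_size = 21760 / 2414.0 = 9.0141

Compression ratio = 9.0141


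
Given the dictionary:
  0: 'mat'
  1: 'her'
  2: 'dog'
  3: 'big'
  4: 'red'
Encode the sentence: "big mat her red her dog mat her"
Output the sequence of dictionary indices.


Look up each word in the dictionary:
  'big' -> 3
  'mat' -> 0
  'her' -> 1
  'red' -> 4
  'her' -> 1
  'dog' -> 2
  'mat' -> 0
  'her' -> 1

Encoded: [3, 0, 1, 4, 1, 2, 0, 1]


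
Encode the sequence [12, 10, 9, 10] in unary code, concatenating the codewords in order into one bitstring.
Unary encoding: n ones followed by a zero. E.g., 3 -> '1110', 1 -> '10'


Encode each number as n ones followed by a terminating 0:
  12 -> 1111111111110 (13 bits)
  10 -> 11111111110 (11 bits)
  9 -> 1111111110 (10 bits)
  10 -> 11111111110 (11 bits)
Total length = 13 + 11 + 10 + 11 = 45 bits.

Unary([12, 10, 9, 10]) = 111111111111011111111110111111111011111111110 (45 bits)


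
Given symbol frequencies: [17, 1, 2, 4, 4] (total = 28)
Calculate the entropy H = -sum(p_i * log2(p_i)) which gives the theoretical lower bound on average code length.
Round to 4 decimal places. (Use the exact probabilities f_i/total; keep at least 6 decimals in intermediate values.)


Per-symbol terms -p_i * log2(p_i) with p_i = f_i/28:
  p = 17/28 = 0.607143: log2(p) = -0.719892, -p*log2(p) = 0.437077
  p = 1/28 = 0.035714: log2(p) = -4.807355, -p*log2(p) = 0.171691
  p = 2/28 = 0.071429: log2(p) = -3.807355, -p*log2(p) = 0.271954
  p = 4/28 = 0.142857: log2(p) = -2.807355, -p*log2(p) = 0.401051
  p = 4/28 = 0.142857: log2(p) = -2.807355, -p*log2(p) = 0.401051
H = 0.437077 + 0.171691 + 0.271954 + 0.401051 + 0.401051 = 1.682824

H = 1.6828 bits/symbol


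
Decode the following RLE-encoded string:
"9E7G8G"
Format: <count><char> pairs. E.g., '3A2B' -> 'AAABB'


Expanding each <count><char> pair:
  9E -> 'EEEEEEEEE'
  7G -> 'GGGGGGG'
  8G -> 'GGGGGGGG'

Decoded = EEEEEEEEEGGGGGGGGGGGGGGG


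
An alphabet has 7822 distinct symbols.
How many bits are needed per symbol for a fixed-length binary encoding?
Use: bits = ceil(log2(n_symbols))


log2(7822) = 12.9333
Bracket: 2^12 = 4096 < 7822 <= 2^13 = 8192
So ceil(log2(7822)) = 13

bits = ceil(log2(7822)) = ceil(12.9333) = 13 bits


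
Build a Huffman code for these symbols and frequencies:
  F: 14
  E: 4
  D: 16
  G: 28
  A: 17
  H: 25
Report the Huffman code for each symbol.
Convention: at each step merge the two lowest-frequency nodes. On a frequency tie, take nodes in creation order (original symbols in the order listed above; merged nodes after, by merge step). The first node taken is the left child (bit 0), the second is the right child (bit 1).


Huffman tree construction:
Step 1: Merge E(4) + F(14) = 18
Step 2: Merge D(16) + A(17) = 33
Step 3: Merge (E+F)(18) + H(25) = 43
Step 4: Merge G(28) + (D+A)(33) = 61
Step 5: Merge ((E+F)+H)(43) + (G+(D+A))(61) = 104
Read each symbol's code off the tree from the root (left child = 0, right child = 1).

Codes:
  F: 001 (length 3)
  E: 000 (length 3)
  D: 110 (length 3)
  G: 10 (length 2)
  A: 111 (length 3)
  H: 01 (length 2)
Average code length: 259/104 = 2.4904 bits/symbol


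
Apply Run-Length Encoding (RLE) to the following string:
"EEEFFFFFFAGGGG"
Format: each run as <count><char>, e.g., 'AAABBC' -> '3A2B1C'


Scanning runs left to right:
  i=0: run of 'E' x 3 -> '3E'
  i=3: run of 'F' x 6 -> '6F'
  i=9: run of 'A' x 1 -> '1A'
  i=10: run of 'G' x 4 -> '4G'

RLE = 3E6F1A4G


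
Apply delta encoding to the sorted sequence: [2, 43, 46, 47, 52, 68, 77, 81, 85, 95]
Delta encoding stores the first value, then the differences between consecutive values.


First value: 2
Deltas:
  43 - 2 = 41
  46 - 43 = 3
  47 - 46 = 1
  52 - 47 = 5
  68 - 52 = 16
  77 - 68 = 9
  81 - 77 = 4
  85 - 81 = 4
  95 - 85 = 10


Delta encoded: [2, 41, 3, 1, 5, 16, 9, 4, 4, 10]


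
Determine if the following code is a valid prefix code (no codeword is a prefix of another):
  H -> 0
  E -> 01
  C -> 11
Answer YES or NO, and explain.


Checking each pair (does one codeword prefix another?):
  H='0' vs E='01': prefix -- VIOLATION

NO -- this is NOT a valid prefix code. H (0) is a prefix of E (01).


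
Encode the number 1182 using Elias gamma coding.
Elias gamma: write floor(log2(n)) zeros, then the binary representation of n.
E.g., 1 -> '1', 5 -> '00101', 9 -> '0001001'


num_bits = floor(log2(1182)) + 1 = 11
leading_zeros = num_bits - 1 = 10
binary(1182) = 10010011110

Elias gamma(1182) = '0000000000' + '10010011110' = 000000000010010011110 (21 bits)


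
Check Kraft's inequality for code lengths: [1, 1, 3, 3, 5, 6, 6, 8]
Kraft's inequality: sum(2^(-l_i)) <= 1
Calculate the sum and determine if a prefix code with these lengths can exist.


Sum = 2^(-1) + 2^(-1) + 2^(-3) + 2^(-3) + 2^(-5) + 2^(-6) + 2^(-6) + 2^(-8)
    = 0.5 + 0.5 + 0.125 + 0.125 + 0.03125 + 0.015625 + 0.015625 + 0.00390625
    = 337/256 = 1.31640625
Since 1.31640625 > 1, Kraft's inequality is NOT satisfied.
A prefix code with these lengths CANNOT exist.

Kraft sum = 1.31640625. Not satisfied.


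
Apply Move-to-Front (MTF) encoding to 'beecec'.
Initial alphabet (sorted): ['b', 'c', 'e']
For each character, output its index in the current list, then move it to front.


MTF encoding:
'b': index 0 in ['b', 'c', 'e'] -> ['b', 'c', 'e']
'e': index 2 in ['b', 'c', 'e'] -> ['e', 'b', 'c']
'e': index 0 in ['e', 'b', 'c'] -> ['e', 'b', 'c']
'c': index 2 in ['e', 'b', 'c'] -> ['c', 'e', 'b']
'e': index 1 in ['c', 'e', 'b'] -> ['e', 'c', 'b']
'c': index 1 in ['e', 'c', 'b'] -> ['c', 'e', 'b']


Output: [0, 2, 0, 2, 1, 1]


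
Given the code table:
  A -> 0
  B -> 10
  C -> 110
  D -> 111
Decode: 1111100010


Decoding:
111 -> D
110 -> C
0 -> A
0 -> A
10 -> B


Result: DCAAB


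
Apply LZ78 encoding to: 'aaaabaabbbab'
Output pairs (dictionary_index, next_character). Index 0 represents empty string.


LZ78 encoding steps:
Dictionary: {0: ''}
Step 1: w='' (idx 0), next='a' -> output (0, 'a'), add 'a' as idx 1
Step 2: w='a' (idx 1), next='a' -> output (1, 'a'), add 'aa' as idx 2
Step 3: w='a' (idx 1), next='b' -> output (1, 'b'), add 'ab' as idx 3
Step 4: w='aa' (idx 2), next='b' -> output (2, 'b'), add 'aab' as idx 4
Step 5: w='' (idx 0), next='b' -> output (0, 'b'), add 'b' as idx 5
Step 6: w='b' (idx 5), next='a' -> output (5, 'a'), add 'ba' as idx 6
Step 7: w='b' (idx 5), end of input -> output (5, '')


Encoded: [(0, 'a'), (1, 'a'), (1, 'b'), (2, 'b'), (0, 'b'), (5, 'a'), (5, '')]


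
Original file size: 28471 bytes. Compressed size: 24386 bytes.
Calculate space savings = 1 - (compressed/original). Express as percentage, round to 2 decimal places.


ratio = compressed/original = 24386/28471 = 0.856521
savings = 1 - ratio = 1 - 0.856521 = 0.143479
as a percentage: 0.143479 * 100 = 14.35%

Space savings = 1 - 24386/28471 = 14.35%


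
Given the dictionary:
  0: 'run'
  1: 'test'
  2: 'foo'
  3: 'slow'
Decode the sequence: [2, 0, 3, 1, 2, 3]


Look up each index in the dictionary:
  2 -> 'foo'
  0 -> 'run'
  3 -> 'slow'
  1 -> 'test'
  2 -> 'foo'
  3 -> 'slow'

Decoded: "foo run slow test foo slow"


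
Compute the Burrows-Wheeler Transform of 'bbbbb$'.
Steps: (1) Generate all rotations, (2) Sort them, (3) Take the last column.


Rotations (sorted):
  0: $bbbbb -> last char: b
  1: b$bbbb -> last char: b
  2: bb$bbb -> last char: b
  3: bbb$bb -> last char: b
  4: bbbb$b -> last char: b
  5: bbbbb$ -> last char: $


BWT = bbbbb$


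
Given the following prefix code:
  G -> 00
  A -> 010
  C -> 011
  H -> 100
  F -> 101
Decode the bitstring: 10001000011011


Decoding step by step:
Bits 100 -> H
Bits 010 -> A
Bits 00 -> G
Bits 011 -> C
Bits 011 -> C


Decoded message: HAGCC


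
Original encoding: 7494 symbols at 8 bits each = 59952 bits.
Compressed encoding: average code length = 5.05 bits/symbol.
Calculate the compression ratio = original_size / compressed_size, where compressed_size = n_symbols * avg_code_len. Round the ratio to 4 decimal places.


original_size = n_symbols * orig_bits = 7494 * 8 = 59952 bits
compressed_size = n_symbols * avg_code_len = 7494 * 5.05 = 37844.7 bits
ratio = original_size / compressed_size = 59952 / 37844.7 = 1.5842

Compression ratio = 1.5842


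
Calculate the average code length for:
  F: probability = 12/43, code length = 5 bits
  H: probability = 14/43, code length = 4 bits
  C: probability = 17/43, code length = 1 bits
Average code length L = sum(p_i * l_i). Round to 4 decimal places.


Weighted contributions p_i * l_i:
  F: (12/43) * 5 = 60/43
  H: (14/43) * 4 = 56/43
  C: (17/43) * 1 = 17/43
Sum = (60 + 56 + 17)/43 = 133/43

L = 133/43 = 3.0930 bits/symbol


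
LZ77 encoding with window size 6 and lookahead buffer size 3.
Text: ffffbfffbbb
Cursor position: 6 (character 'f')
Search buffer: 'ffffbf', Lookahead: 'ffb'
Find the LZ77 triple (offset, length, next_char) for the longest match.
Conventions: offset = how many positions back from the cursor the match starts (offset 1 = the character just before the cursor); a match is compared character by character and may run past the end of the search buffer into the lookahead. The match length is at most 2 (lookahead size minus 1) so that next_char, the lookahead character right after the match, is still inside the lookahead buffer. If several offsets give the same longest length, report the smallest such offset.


Try each offset into the search buffer:
  offset=1 (pos 5, char 'f'): match length 2
  offset=2 (pos 4, char 'b'): match length 0
  offset=3 (pos 3, char 'f'): match length 1
  offset=4 (pos 2, char 'f'): match length 2
  offset=5 (pos 1, char 'f'): match length 2
  offset=6 (pos 0, char 'f'): match length 2
Longest match has length 2, found at offsets 1, 4, 5, 6; take the smallest, offset 1.
next_char = character at position 6 + 2 = 8 -> 'b'

Best match: offset=1, length=2 (matching 'ff' starting at position 5)
LZ77 triple: (1, 2, 'b')


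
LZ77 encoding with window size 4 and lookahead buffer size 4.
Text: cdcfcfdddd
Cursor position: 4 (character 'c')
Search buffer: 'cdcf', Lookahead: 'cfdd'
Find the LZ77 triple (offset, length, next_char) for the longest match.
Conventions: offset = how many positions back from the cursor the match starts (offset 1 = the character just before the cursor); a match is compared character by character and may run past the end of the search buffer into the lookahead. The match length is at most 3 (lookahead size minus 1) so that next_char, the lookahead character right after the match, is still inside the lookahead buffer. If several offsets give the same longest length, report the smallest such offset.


Try each offset into the search buffer:
  offset=1 (pos 3, char 'f'): match length 0
  offset=2 (pos 2, char 'c'): match length 2
  offset=3 (pos 1, char 'd'): match length 0
  offset=4 (pos 0, char 'c'): match length 1
Longest match has length 2 at offset 2.
next_char = character at position 4 + 2 = 6 -> 'd'

Best match: offset=2, length=2 (matching 'cf' starting at position 2)
LZ77 triple: (2, 2, 'd')


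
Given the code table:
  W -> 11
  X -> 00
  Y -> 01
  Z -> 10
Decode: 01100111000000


Decoding:
01 -> Y
10 -> Z
01 -> Y
11 -> W
00 -> X
00 -> X
00 -> X


Result: YZYWXXX


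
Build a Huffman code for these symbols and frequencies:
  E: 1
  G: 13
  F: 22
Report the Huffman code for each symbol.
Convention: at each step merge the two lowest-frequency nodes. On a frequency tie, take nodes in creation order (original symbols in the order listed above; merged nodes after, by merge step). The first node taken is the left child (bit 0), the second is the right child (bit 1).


Huffman tree construction:
Step 1: Merge E(1) + G(13) = 14
Step 2: Merge (E+G)(14) + F(22) = 36
Read each symbol's code off the tree from the root (left child = 0, right child = 1).

Codes:
  E: 00 (length 2)
  G: 01 (length 2)
  F: 1 (length 1)
Average code length: 50/36 = 1.3889 bits/symbol


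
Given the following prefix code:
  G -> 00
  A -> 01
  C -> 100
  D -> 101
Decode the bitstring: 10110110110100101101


Decoding step by step:
Bits 101 -> D
Bits 101 -> D
Bits 101 -> D
Bits 101 -> D
Bits 00 -> G
Bits 101 -> D
Bits 101 -> D


Decoded message: DDDDGDD


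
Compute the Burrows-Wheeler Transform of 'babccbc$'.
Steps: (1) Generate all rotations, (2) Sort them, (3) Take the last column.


Rotations (sorted):
  0: $babccbc -> last char: c
  1: abccbc$b -> last char: b
  2: babccbc$ -> last char: $
  3: bc$babcc -> last char: c
  4: bccbc$ba -> last char: a
  5: c$babccb -> last char: b
  6: cbc$babc -> last char: c
  7: ccbc$bab -> last char: b


BWT = cb$cabcb


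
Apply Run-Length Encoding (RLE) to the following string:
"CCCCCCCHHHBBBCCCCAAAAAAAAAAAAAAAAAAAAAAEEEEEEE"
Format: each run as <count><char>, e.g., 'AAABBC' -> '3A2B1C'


Scanning runs left to right:
  i=0: run of 'C' x 7 -> '7C'
  i=7: run of 'H' x 3 -> '3H'
  i=10: run of 'B' x 3 -> '3B'
  i=13: run of 'C' x 4 -> '4C'
  i=17: run of 'A' x 22 -> '22A'
  i=39: run of 'E' x 7 -> '7E'

RLE = 7C3H3B4C22A7E


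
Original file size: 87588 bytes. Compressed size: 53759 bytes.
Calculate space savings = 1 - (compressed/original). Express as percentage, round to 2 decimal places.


ratio = compressed/original = 53759/87588 = 0.613771
savings = 1 - ratio = 1 - 0.613771 = 0.386229
as a percentage: 0.386229 * 100 = 38.62%

Space savings = 1 - 53759/87588 = 38.62%


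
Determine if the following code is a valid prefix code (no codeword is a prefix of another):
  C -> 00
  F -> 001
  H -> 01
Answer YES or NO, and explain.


Checking each pair (does one codeword prefix another?):
  C='00' vs F='001': prefix -- VIOLATION

NO -- this is NOT a valid prefix code. C (00) is a prefix of F (001).


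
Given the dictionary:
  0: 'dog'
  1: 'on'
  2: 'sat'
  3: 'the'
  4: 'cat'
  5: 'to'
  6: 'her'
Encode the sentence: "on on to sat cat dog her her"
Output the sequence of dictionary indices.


Look up each word in the dictionary:
  'on' -> 1
  'on' -> 1
  'to' -> 5
  'sat' -> 2
  'cat' -> 4
  'dog' -> 0
  'her' -> 6
  'her' -> 6

Encoded: [1, 1, 5, 2, 4, 0, 6, 6]


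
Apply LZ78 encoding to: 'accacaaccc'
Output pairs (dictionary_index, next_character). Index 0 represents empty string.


LZ78 encoding steps:
Dictionary: {0: ''}
Step 1: w='' (idx 0), next='a' -> output (0, 'a'), add 'a' as idx 1
Step 2: w='' (idx 0), next='c' -> output (0, 'c'), add 'c' as idx 2
Step 3: w='c' (idx 2), next='a' -> output (2, 'a'), add 'ca' as idx 3
Step 4: w='ca' (idx 3), next='a' -> output (3, 'a'), add 'caa' as idx 4
Step 5: w='c' (idx 2), next='c' -> output (2, 'c'), add 'cc' as idx 5
Step 6: w='c' (idx 2), end of input -> output (2, '')


Encoded: [(0, 'a'), (0, 'c'), (2, 'a'), (3, 'a'), (2, 'c'), (2, '')]


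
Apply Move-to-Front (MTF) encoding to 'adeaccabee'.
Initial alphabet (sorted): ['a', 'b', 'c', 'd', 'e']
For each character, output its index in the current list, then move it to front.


MTF encoding:
'a': index 0 in ['a', 'b', 'c', 'd', 'e'] -> ['a', 'b', 'c', 'd', 'e']
'd': index 3 in ['a', 'b', 'c', 'd', 'e'] -> ['d', 'a', 'b', 'c', 'e']
'e': index 4 in ['d', 'a', 'b', 'c', 'e'] -> ['e', 'd', 'a', 'b', 'c']
'a': index 2 in ['e', 'd', 'a', 'b', 'c'] -> ['a', 'e', 'd', 'b', 'c']
'c': index 4 in ['a', 'e', 'd', 'b', 'c'] -> ['c', 'a', 'e', 'd', 'b']
'c': index 0 in ['c', 'a', 'e', 'd', 'b'] -> ['c', 'a', 'e', 'd', 'b']
'a': index 1 in ['c', 'a', 'e', 'd', 'b'] -> ['a', 'c', 'e', 'd', 'b']
'b': index 4 in ['a', 'c', 'e', 'd', 'b'] -> ['b', 'a', 'c', 'e', 'd']
'e': index 3 in ['b', 'a', 'c', 'e', 'd'] -> ['e', 'b', 'a', 'c', 'd']
'e': index 0 in ['e', 'b', 'a', 'c', 'd'] -> ['e', 'b', 'a', 'c', 'd']


Output: [0, 3, 4, 2, 4, 0, 1, 4, 3, 0]


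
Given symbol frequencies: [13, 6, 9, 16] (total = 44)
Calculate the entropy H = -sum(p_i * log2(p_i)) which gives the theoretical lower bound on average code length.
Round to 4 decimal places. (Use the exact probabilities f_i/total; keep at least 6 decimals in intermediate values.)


Per-symbol terms -p_i * log2(p_i) with p_i = f_i/44:
  p = 13/44 = 0.295455: log2(p) = -1.758992, -p*log2(p) = 0.519702
  p = 6/44 = 0.136364: log2(p) = -2.874469, -p*log2(p) = 0.391973
  p = 9/44 = 0.204545: log2(p) = -2.289507, -p*log2(p) = 0.468308
  p = 16/44 = 0.363636: log2(p) = -1.459432, -p*log2(p) = 0.530702
H = 0.519702 + 0.391973 + 0.468308 + 0.530702 = 1.910685

H = 1.9107 bits/symbol


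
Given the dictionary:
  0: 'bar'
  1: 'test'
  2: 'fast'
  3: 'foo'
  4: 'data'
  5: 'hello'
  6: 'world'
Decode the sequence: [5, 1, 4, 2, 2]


Look up each index in the dictionary:
  5 -> 'hello'
  1 -> 'test'
  4 -> 'data'
  2 -> 'fast'
  2 -> 'fast'

Decoded: "hello test data fast fast"


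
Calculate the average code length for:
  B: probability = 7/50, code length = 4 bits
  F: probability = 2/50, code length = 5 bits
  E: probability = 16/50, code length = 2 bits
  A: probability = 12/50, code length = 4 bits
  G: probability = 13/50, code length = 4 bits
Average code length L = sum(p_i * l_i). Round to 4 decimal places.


Weighted contributions p_i * l_i:
  B: (7/50) * 4 = 28/50
  F: (2/50) * 5 = 10/50
  E: (16/50) * 2 = 32/50
  A: (12/50) * 4 = 48/50
  G: (13/50) * 4 = 52/50
Sum = (28 + 10 + 32 + 48 + 52)/50 = 170/50

L = 170/50 = 3.4000 bits/symbol


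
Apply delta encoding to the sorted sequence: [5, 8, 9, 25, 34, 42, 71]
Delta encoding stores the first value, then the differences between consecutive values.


First value: 5
Deltas:
  8 - 5 = 3
  9 - 8 = 1
  25 - 9 = 16
  34 - 25 = 9
  42 - 34 = 8
  71 - 42 = 29


Delta encoded: [5, 3, 1, 16, 9, 8, 29]


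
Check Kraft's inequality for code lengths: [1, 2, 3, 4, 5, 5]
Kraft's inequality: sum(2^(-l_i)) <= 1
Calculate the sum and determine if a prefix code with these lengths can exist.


Sum = 2^(-1) + 2^(-2) + 2^(-3) + 2^(-4) + 2^(-5) + 2^(-5)
    = 0.5 + 0.25 + 0.125 + 0.0625 + 0.03125 + 0.03125
    = 32/32 = 1.0
Since 1.0 <= 1, Kraft's inequality IS satisfied.
A prefix code with these lengths CAN exist.

Kraft sum = 1.0. Satisfied.


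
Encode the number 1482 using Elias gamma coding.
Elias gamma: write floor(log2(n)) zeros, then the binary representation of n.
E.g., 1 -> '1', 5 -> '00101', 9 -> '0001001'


num_bits = floor(log2(1482)) + 1 = 11
leading_zeros = num_bits - 1 = 10
binary(1482) = 10111001010

Elias gamma(1482) = '0000000000' + '10111001010' = 000000000010111001010 (21 bits)


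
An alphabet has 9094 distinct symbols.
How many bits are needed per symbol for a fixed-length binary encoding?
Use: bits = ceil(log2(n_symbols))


log2(9094) = 13.1507
Bracket: 2^13 = 8192 < 9094 <= 2^14 = 16384
So ceil(log2(9094)) = 14

bits = ceil(log2(9094)) = ceil(13.1507) = 14 bits


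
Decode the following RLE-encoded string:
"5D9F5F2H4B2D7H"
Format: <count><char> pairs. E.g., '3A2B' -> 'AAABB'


Expanding each <count><char> pair:
  5D -> 'DDDDD'
  9F -> 'FFFFFFFFF'
  5F -> 'FFFFF'
  2H -> 'HH'
  4B -> 'BBBB'
  2D -> 'DD'
  7H -> 'HHHHHHH'

Decoded = DDDDDFFFFFFFFFFFFFFHHBBBBDDHHHHHHH


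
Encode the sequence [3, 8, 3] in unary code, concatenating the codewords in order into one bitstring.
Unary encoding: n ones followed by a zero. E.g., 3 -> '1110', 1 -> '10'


Encode each number as n ones followed by a terminating 0:
  3 -> 1110 (4 bits)
  8 -> 111111110 (9 bits)
  3 -> 1110 (4 bits)
Total length = 4 + 9 + 4 = 17 bits.

Unary([3, 8, 3]) = 11101111111101110 (17 bits)


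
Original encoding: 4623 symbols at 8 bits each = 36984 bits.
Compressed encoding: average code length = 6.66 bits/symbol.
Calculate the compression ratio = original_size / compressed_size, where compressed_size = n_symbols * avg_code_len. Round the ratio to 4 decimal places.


original_size = n_symbols * orig_bits = 4623 * 8 = 36984 bits
compressed_size = n_symbols * avg_code_len = 4623 * 6.66 = 30789.18 bits
ratio = original_size / compressed_size = 36984 / 30789.18 = 1.2012

Compression ratio = 1.2012


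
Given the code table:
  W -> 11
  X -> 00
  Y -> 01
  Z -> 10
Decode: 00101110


Decoding:
00 -> X
10 -> Z
11 -> W
10 -> Z


Result: XZWZ


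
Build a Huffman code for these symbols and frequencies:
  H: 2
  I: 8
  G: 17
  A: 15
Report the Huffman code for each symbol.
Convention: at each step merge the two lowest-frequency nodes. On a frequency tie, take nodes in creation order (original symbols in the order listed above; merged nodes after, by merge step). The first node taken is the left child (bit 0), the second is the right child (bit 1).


Huffman tree construction:
Step 1: Merge H(2) + I(8) = 10
Step 2: Merge (H+I)(10) + A(15) = 25
Step 3: Merge G(17) + ((H+I)+A)(25) = 42
Read each symbol's code off the tree from the root (left child = 0, right child = 1).

Codes:
  H: 100 (length 3)
  I: 101 (length 3)
  G: 0 (length 1)
  A: 11 (length 2)
Average code length: 77/42 = 1.8333 bits/symbol


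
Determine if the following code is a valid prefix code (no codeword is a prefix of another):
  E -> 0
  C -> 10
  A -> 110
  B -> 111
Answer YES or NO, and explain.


Checking each pair (does one codeword prefix another?):
  E='0' vs C='10': no prefix
  E='0' vs A='110': no prefix
  E='0' vs B='111': no prefix
  C='10' vs E='0': no prefix
  C='10' vs A='110': no prefix
  C='10' vs B='111': no prefix
  A='110' vs E='0': no prefix
  A='110' vs C='10': no prefix
  A='110' vs B='111': no prefix
  B='111' vs E='0': no prefix
  B='111' vs C='10': no prefix
  B='111' vs A='110': no prefix
No violation found over all pairs.

YES -- this is a valid prefix code. No codeword is a prefix of any other codeword.


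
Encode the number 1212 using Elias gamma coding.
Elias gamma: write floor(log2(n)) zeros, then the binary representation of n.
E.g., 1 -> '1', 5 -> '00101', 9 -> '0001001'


num_bits = floor(log2(1212)) + 1 = 11
leading_zeros = num_bits - 1 = 10
binary(1212) = 10010111100

Elias gamma(1212) = '0000000000' + '10010111100' = 000000000010010111100 (21 bits)


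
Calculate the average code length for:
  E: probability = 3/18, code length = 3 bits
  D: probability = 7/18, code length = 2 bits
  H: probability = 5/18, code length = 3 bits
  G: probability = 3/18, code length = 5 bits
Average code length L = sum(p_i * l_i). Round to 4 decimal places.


Weighted contributions p_i * l_i:
  E: (3/18) * 3 = 9/18
  D: (7/18) * 2 = 14/18
  H: (5/18) * 3 = 15/18
  G: (3/18) * 5 = 15/18
Sum = (9 + 14 + 15 + 15)/18 = 53/18

L = 53/18 = 2.9444 bits/symbol


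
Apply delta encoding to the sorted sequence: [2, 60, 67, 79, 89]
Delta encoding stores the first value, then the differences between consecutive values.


First value: 2
Deltas:
  60 - 2 = 58
  67 - 60 = 7
  79 - 67 = 12
  89 - 79 = 10


Delta encoded: [2, 58, 7, 12, 10]


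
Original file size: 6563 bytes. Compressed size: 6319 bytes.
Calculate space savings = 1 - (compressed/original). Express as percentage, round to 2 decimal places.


ratio = compressed/original = 6319/6563 = 0.962822
savings = 1 - ratio = 1 - 0.962822 = 0.037178
as a percentage: 0.037178 * 100 = 3.72%

Space savings = 1 - 6319/6563 = 3.72%


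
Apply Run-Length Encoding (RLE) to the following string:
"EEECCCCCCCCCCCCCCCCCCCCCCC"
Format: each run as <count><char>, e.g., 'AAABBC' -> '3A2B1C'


Scanning runs left to right:
  i=0: run of 'E' x 3 -> '3E'
  i=3: run of 'C' x 23 -> '23C'

RLE = 3E23C


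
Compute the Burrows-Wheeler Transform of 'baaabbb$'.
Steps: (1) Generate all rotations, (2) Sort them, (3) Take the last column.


Rotations (sorted):
  0: $baaabbb -> last char: b
  1: aaabbb$b -> last char: b
  2: aabbb$ba -> last char: a
  3: abbb$baa -> last char: a
  4: b$baaabb -> last char: b
  5: baaabbb$ -> last char: $
  6: bb$baaab -> last char: b
  7: bbb$baaa -> last char: a


BWT = bbaab$ba


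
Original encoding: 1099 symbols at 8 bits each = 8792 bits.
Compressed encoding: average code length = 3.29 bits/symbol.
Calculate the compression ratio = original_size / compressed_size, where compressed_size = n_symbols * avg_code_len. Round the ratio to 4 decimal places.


original_size = n_symbols * orig_bits = 1099 * 8 = 8792 bits
compressed_size = n_symbols * avg_code_len = 1099 * 3.29 = 3615.71 bits
ratio = original_size / compressed_size = 8792 / 3615.71 = 2.4316

Compression ratio = 2.4316


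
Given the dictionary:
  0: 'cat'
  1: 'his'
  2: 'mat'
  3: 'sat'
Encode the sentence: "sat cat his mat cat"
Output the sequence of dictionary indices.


Look up each word in the dictionary:
  'sat' -> 3
  'cat' -> 0
  'his' -> 1
  'mat' -> 2
  'cat' -> 0

Encoded: [3, 0, 1, 2, 0]


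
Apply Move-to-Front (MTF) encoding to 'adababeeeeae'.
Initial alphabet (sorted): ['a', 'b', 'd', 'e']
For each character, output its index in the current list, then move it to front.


MTF encoding:
'a': index 0 in ['a', 'b', 'd', 'e'] -> ['a', 'b', 'd', 'e']
'd': index 2 in ['a', 'b', 'd', 'e'] -> ['d', 'a', 'b', 'e']
'a': index 1 in ['d', 'a', 'b', 'e'] -> ['a', 'd', 'b', 'e']
'b': index 2 in ['a', 'd', 'b', 'e'] -> ['b', 'a', 'd', 'e']
'a': index 1 in ['b', 'a', 'd', 'e'] -> ['a', 'b', 'd', 'e']
'b': index 1 in ['a', 'b', 'd', 'e'] -> ['b', 'a', 'd', 'e']
'e': index 3 in ['b', 'a', 'd', 'e'] -> ['e', 'b', 'a', 'd']
'e': index 0 in ['e', 'b', 'a', 'd'] -> ['e', 'b', 'a', 'd']
'e': index 0 in ['e', 'b', 'a', 'd'] -> ['e', 'b', 'a', 'd']
'e': index 0 in ['e', 'b', 'a', 'd'] -> ['e', 'b', 'a', 'd']
'a': index 2 in ['e', 'b', 'a', 'd'] -> ['a', 'e', 'b', 'd']
'e': index 1 in ['a', 'e', 'b', 'd'] -> ['e', 'a', 'b', 'd']


Output: [0, 2, 1, 2, 1, 1, 3, 0, 0, 0, 2, 1]


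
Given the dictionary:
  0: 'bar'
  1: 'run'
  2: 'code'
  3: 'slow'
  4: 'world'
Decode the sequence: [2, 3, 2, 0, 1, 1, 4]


Look up each index in the dictionary:
  2 -> 'code'
  3 -> 'slow'
  2 -> 'code'
  0 -> 'bar'
  1 -> 'run'
  1 -> 'run'
  4 -> 'world'

Decoded: "code slow code bar run run world"


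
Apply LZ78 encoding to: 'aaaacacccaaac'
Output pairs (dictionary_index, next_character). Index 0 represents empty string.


LZ78 encoding steps:
Dictionary: {0: ''}
Step 1: w='' (idx 0), next='a' -> output (0, 'a'), add 'a' as idx 1
Step 2: w='a' (idx 1), next='a' -> output (1, 'a'), add 'aa' as idx 2
Step 3: w='a' (idx 1), next='c' -> output (1, 'c'), add 'ac' as idx 3
Step 4: w='ac' (idx 3), next='c' -> output (3, 'c'), add 'acc' as idx 4
Step 5: w='' (idx 0), next='c' -> output (0, 'c'), add 'c' as idx 5
Step 6: w='aa' (idx 2), next='a' -> output (2, 'a'), add 'aaa' as idx 6
Step 7: w='c' (idx 5), end of input -> output (5, '')


Encoded: [(0, 'a'), (1, 'a'), (1, 'c'), (3, 'c'), (0, 'c'), (2, 'a'), (5, '')]


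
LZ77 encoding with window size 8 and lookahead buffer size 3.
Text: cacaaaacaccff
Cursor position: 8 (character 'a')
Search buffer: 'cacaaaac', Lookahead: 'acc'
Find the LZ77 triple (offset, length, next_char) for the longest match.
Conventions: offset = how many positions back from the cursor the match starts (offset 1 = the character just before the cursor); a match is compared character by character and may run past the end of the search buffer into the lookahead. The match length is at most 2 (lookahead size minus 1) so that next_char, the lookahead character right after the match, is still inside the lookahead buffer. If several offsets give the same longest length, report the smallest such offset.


Try each offset into the search buffer:
  offset=1 (pos 7, char 'c'): match length 0
  offset=2 (pos 6, char 'a'): match length 2
  offset=3 (pos 5, char 'a'): match length 1
  offset=4 (pos 4, char 'a'): match length 1
  offset=5 (pos 3, char 'a'): match length 1
  offset=6 (pos 2, char 'c'): match length 0
  offset=7 (pos 1, char 'a'): match length 2
  offset=8 (pos 0, char 'c'): match length 0
Longest match has length 2, found at offsets 2, 7; take the smallest, offset 2.
next_char = character at position 8 + 2 = 10 -> 'c'

Best match: offset=2, length=2 (matching 'ac' starting at position 6)
LZ77 triple: (2, 2, 'c')


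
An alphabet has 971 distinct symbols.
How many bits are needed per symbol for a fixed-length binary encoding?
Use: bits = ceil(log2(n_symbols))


log2(971) = 9.9233
Bracket: 2^9 = 512 < 971 <= 2^10 = 1024
So ceil(log2(971)) = 10

bits = ceil(log2(971)) = ceil(9.9233) = 10 bits


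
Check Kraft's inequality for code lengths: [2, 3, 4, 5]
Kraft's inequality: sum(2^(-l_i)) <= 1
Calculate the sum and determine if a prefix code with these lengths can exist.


Sum = 2^(-2) + 2^(-3) + 2^(-4) + 2^(-5)
    = 0.25 + 0.125 + 0.0625 + 0.03125
    = 15/32 = 0.46875
Since 0.46875 <= 1, Kraft's inequality IS satisfied.
A prefix code with these lengths CAN exist.

Kraft sum = 0.46875. Satisfied.


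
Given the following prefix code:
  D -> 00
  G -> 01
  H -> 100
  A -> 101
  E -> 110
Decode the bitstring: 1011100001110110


Decoding step by step:
Bits 101 -> A
Bits 110 -> E
Bits 00 -> D
Bits 01 -> G
Bits 110 -> E
Bits 110 -> E


Decoded message: AEDGEE


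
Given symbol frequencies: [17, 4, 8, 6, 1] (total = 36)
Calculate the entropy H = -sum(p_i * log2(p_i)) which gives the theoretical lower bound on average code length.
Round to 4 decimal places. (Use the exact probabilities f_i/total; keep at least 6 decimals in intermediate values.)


Per-symbol terms -p_i * log2(p_i) with p_i = f_i/36:
  p = 17/36 = 0.472222: log2(p) = -1.082462, -p*log2(p) = 0.511163
  p = 4/36 = 0.111111: log2(p) = -3.169925, -p*log2(p) = 0.352214
  p = 8/36 = 0.222222: log2(p) = -2.169925, -p*log2(p) = 0.482206
  p = 6/36 = 0.166667: log2(p) = -2.584963, -p*log2(p) = 0.430827
  p = 1/36 = 0.027778: log2(p) = -5.169925, -p*log2(p) = 0.143609
H = 0.511163 + 0.352214 + 0.482206 + 0.430827 + 0.143609 = 1.920019

H = 1.92 bits/symbol


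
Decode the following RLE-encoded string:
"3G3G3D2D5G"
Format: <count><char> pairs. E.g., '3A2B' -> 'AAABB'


Expanding each <count><char> pair:
  3G -> 'GGG'
  3G -> 'GGG'
  3D -> 'DDD'
  2D -> 'DD'
  5G -> 'GGGGG'

Decoded = GGGGGGDDDDDGGGGG


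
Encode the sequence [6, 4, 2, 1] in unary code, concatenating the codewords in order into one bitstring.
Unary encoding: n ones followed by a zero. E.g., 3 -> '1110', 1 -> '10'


Encode each number as n ones followed by a terminating 0:
  6 -> 1111110 (7 bits)
  4 -> 11110 (5 bits)
  2 -> 110 (3 bits)
  1 -> 10 (2 bits)
Total length = 7 + 5 + 3 + 2 = 17 bits.

Unary([6, 4, 2, 1]) = 11111101111011010 (17 bits)


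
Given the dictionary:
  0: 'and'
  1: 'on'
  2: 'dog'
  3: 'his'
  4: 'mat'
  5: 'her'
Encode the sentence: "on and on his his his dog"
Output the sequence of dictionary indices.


Look up each word in the dictionary:
  'on' -> 1
  'and' -> 0
  'on' -> 1
  'his' -> 3
  'his' -> 3
  'his' -> 3
  'dog' -> 2

Encoded: [1, 0, 1, 3, 3, 3, 2]


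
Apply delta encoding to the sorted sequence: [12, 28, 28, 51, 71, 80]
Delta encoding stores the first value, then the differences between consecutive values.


First value: 12
Deltas:
  28 - 12 = 16
  28 - 28 = 0
  51 - 28 = 23
  71 - 51 = 20
  80 - 71 = 9


Delta encoded: [12, 16, 0, 23, 20, 9]


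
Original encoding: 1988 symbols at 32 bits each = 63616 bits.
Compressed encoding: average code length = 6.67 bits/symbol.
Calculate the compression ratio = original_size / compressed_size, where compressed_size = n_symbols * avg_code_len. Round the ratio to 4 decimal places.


original_size = n_symbols * orig_bits = 1988 * 32 = 63616 bits
compressed_size = n_symbols * avg_code_len = 1988 * 6.67 = 13259.96 bits
ratio = original_size / compressed_size = 63616 / 13259.96 = 4.7976

Compression ratio = 4.7976
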